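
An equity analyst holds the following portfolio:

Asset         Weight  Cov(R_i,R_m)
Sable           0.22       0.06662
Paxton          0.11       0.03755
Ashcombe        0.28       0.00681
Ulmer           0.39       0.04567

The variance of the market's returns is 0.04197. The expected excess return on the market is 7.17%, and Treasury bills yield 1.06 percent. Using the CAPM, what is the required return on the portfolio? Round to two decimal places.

β_Sable = 0.06662 / 0.04197 = 1.5873
β_Paxton = 0.03755 / 0.04197 = 0.8947
β_Ashcombe = 0.00681 / 0.04197 = 0.1623
β_Ulmer = 0.04567 / 0.04197 = 1.0882
β_P = Σ w_i β_i = 0.22×1.5873 + 0.11×0.8947 + 0.28×0.1623 + 0.39×1.0882 = 0.9175
E(R_P) = R_f + β_P × MRP = 1.06% + 0.9175 × 7.17% = 7.64%

7.64%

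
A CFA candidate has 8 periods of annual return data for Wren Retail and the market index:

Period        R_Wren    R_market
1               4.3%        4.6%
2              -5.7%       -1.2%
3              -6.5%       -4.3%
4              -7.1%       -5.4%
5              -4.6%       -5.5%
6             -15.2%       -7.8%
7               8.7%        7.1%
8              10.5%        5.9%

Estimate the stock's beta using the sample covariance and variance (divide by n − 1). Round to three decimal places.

Mean R_i = (4.3 − 5.7 − 6.5 − 7.1 − 4.6 − 15.2 + 8.7 + 10.5) / 8 = -1.9500%
Mean R_m = (4.6 − 1.2 − 4.3 − 5.4 − 5.5 − 7.8 + 7.1 + 5.9) / 8 = -0.8250%
Σ(R_i − R̄_i)(R_m − R̄_m) = 347.6200  ⇒  Cov = 347.6200 / 7 = 49.6600
Σ(R_m − R̄_m)² = 241.1150  ⇒  Var(R_m) = 241.1150 / 7 = 34.4450
β = Cov / Var(R_m) = 49.6600 / 34.4450 = 1.4417

1.442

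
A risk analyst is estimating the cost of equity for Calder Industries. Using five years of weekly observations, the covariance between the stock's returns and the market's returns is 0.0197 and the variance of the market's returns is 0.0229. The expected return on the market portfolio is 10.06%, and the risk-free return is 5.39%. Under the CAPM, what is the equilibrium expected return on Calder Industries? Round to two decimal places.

β = Cov(R_i, R_m) / Var(R_m) = 0.0197 / 0.0229 = 0.8603
MRP = 10.06% − 5.39% = 4.67%
E(R) = R_f + β × MRP = 5.39% + 0.8603 × 4.67% = 9.41%

9.41%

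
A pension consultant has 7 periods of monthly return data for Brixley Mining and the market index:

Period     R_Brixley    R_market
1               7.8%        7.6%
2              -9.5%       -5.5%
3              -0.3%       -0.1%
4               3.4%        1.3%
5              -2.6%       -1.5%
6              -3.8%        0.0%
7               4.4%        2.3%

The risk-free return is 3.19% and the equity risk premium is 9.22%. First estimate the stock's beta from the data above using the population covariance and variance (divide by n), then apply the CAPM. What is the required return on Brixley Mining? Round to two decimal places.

Mean R_i = (7.8 − 9.5 − 0.3 + 3.4 − 2.6 − 3.8 + 4.4) / 7 = -0.0857%
Mean R_m = (7.6 − 5.5 − 0.1 + 1.3 − 1.5 + 0.0 + 2.3) / 7 = 0.5857%
Σ(R_i − R̄_i)(R_m − R̄_m) = 130.3514  ⇒  Cov = 130.3514 / 7 = 18.6216
Σ(R_m − R̄_m)² = 94.8486  ⇒  Var(R_m) = 94.8486 / 7 = 13.5498
β = Cov / Var(R_m) = 18.6216 / 13.5498 = 1.3743
E(R) = R_f + β × MRP = 3.19% + 1.3743 × 9.22% = 15.86%

15.86%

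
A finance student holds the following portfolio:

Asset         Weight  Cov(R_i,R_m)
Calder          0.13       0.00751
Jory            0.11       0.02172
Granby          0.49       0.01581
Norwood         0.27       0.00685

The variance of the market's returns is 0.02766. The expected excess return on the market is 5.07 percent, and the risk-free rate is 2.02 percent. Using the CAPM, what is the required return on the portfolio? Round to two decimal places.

4.40%

β_Calder = 0.00751 / 0.02766 = 0.2715
β_Jory = 0.02172 / 0.02766 = 0.7852
β_Granby = 0.01581 / 0.02766 = 0.5716
β_Norwood = 0.00685 / 0.02766 = 0.2477
β_P = Σ w_i β_i = 0.13×0.2715 + 0.11×0.7852 + 0.49×0.5716 + 0.27×0.2477 = 0.4686
E(R_P) = R_f + β_P × MRP = 2.02% + 0.4686 × 5.07% = 4.40%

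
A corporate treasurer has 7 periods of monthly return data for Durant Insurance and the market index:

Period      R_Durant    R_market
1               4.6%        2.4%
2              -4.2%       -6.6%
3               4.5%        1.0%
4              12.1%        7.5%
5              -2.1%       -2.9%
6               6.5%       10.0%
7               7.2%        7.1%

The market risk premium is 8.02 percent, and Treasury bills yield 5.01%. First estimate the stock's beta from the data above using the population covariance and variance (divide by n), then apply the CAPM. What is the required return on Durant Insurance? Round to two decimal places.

11.70%

Mean R_i = (4.6 − 4.2 + 4.5 + 12.1 − 2.1 + 6.5 + 7.2) / 7 = 4.0857%
Mean R_m = (2.4 − 6.6 + 1.0 + 7.5 − 2.9 + 10.0 + 7.1) / 7 = 2.6429%
Σ(R_i − R̄_i)(R_m − R̄_m) = 180.6343  ⇒  Cov = 180.6343 / 7 = 25.8049
Σ(R_m − R̄_m)² = 216.4971  ⇒  Var(R_m) = 216.4971 / 7 = 30.9282
β = Cov / Var(R_m) = 25.8049 / 30.9282 = 0.8343
E(R) = R_f + β × MRP = 5.01% + 0.8343 × 8.02% = 11.70%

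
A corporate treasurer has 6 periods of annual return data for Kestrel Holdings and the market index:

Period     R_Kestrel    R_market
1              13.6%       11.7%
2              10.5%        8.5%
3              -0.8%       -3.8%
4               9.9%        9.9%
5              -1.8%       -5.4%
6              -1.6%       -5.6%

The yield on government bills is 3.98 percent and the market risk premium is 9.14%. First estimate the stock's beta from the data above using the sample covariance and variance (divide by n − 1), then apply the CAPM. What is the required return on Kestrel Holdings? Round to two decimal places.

Mean R_i = (13.6 + 10.5 − 0.8 + 9.9 − 1.8 − 1.6) / 6 = 4.9667%
Mean R_m = (11.7 + 8.5 − 3.8 + 9.9 − 5.4 − 5.6) / 6 = 2.5500%
Σ(R_i − R̄_i)(R_m − R̄_m) = 292.1100  ⇒  Cov = 292.1100 / 5 = 58.4220
Σ(R_m − R̄_m)² = 343.0950  ⇒  Var(R_m) = 343.0950 / 5 = 68.6190
β = Cov / Var(R_m) = 58.4220 / 68.6190 = 0.8514
E(R) = R_f + β × MRP = 3.98% + 0.8514 × 9.14% = 11.76%

11.76%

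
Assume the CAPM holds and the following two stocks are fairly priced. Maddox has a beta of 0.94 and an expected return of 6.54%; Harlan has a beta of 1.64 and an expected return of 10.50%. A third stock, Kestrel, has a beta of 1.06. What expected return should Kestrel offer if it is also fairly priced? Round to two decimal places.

MRP (SML slope) = (10.50% − 6.54%) / (1.64 − 0.94) = 3.96% / 0.70 = 5.6571%
R_f (intercept) = 6.54% − 0.94 × 5.6571% = 1.2223%
E(R_Kestrel) = R_f + β × MRP = 1.2223% + 1.06 × 5.6571% = 7.22%

7.22%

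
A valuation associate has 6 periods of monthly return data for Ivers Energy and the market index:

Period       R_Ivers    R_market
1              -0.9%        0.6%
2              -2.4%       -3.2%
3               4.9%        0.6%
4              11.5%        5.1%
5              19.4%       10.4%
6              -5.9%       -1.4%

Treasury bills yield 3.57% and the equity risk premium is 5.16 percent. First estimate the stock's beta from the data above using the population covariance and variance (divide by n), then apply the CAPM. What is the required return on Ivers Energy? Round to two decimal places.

Mean R_i = (-0.9 − 2.4 + 4.9 + 11.5 + 19.4 − 5.9) / 6 = 4.4333%
Mean R_m = (0.6 − 3.2 + 0.6 + 5.1 + 10.4 − 1.4) / 6 = 2.0167%
Σ(R_i − R̄_i)(R_m − R̄_m) = 225.1067  ⇒  Cov = 225.1067 / 6 = 37.5178
Σ(R_m − R̄_m)² = 122.6883  ⇒  Var(R_m) = 122.6883 / 6 = 20.4481
β = Cov / Var(R_m) = 37.5178 / 20.4481 = 1.8348
E(R) = R_f + β × MRP = 3.57% + 1.8348 × 5.16% = 13.04%

13.04%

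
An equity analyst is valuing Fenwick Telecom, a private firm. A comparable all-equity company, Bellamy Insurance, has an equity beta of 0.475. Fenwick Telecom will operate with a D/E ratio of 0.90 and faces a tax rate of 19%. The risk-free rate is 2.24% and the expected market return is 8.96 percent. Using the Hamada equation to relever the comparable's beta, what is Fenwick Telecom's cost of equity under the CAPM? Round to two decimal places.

7.76%

β_L = β_U × [1 + (1 − t)(D/E)] = 0.475 × [1 + (1 − 0.19) × 0.90]
    = 0.475 × [1 + 0.81 × 0.90] = 0.475 × 1.7290 = 0.8213
MRP = 8.96% − 2.24% = 6.72%
E(R) = R_f + β_L × MRP = 2.24% + 0.8213 × 6.72% = 7.76%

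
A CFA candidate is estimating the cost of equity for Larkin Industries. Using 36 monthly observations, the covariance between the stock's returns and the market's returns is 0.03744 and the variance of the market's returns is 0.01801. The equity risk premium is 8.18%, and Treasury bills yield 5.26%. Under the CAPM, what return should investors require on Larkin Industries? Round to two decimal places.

β = Cov(R_i, R_m) / Var(R_m) = 0.03744 / 0.01801 = 2.0788
E(R) = R_f + β × MRP = 5.26% + 2.0788 × 8.18% = 22.26%

22.26%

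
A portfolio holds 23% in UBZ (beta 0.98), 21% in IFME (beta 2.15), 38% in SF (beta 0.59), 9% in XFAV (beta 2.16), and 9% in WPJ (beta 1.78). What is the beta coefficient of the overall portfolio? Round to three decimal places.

β_P = Σ w_i β_i = 0.23×0.98 + 0.21×2.15 + 0.38×0.59 + 0.09×2.16 + 0.09×1.78 = 1.2557

1.256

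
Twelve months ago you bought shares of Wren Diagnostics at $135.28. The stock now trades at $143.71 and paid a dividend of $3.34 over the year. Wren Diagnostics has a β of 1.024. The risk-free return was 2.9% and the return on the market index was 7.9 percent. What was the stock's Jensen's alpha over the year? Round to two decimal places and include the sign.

Realised HPR = (P1 + D1 − P0) / P0 = (143.71 + 3.34 − 135.28) / 135.28 = 11.77 / 135.28 = 8.7005%
MRP = 7.9% − 2.9% = 5.00%
CAPM required = R_f + β·MRP = 2.9% + 1.024 × 5.0% = 8.0200%
α = realised − required = 8.7005% − 8.0200% = +0.68%

+0.68%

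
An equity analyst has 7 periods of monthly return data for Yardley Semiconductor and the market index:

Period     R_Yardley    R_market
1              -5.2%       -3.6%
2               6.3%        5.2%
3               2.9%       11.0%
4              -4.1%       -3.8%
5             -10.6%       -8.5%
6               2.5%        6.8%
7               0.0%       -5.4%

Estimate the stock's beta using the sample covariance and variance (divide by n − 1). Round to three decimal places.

0.645

Mean R_i = (-5.2 + 6.3 + 2.9 − 4.1 − 10.6 + 2.5 + 0.0) / 7 = -1.1714%
Mean R_m = (-3.6 + 5.2 + 11.0 − 3.8 − 8.5 + 6.8 − 5.4) / 7 = 0.2429%
Σ(R_i − R̄_i)(R_m − R̄_m) = 208.0514  ⇒  Cov = 208.0514 / 6 = 34.6752
Σ(R_m − R̄_m)² = 322.6771  ⇒  Var(R_m) = 322.6771 / 6 = 53.7795
β = Cov / Var(R_m) = 34.6752 / 53.7795 = 0.6448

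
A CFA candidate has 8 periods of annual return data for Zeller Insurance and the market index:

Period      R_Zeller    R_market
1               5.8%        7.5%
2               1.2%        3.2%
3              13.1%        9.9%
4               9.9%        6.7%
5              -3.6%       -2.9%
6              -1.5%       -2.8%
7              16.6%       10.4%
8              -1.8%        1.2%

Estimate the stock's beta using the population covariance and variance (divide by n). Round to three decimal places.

1.336

Mean R_i = (5.8 + 1.2 + 13.1 + 9.9 − 3.6 − 1.5 + 16.6 − 1.8) / 8 = 4.9625%
Mean R_m = (7.5 + 3.2 + 9.9 + 6.7 − 2.9 − 2.8 + 10.4 + 1.2) / 8 = 4.1500%
Σ(R_i − R̄_i)(R_m − R̄_m) = 263.7250  ⇒  Cov = 263.7250 / 8 = 32.9656
Σ(R_m − R̄_m)² = 197.4600  ⇒  Var(R_m) = 197.4600 / 8 = 24.6825
β = Cov / Var(R_m) = 32.9656 / 24.6825 = 1.3356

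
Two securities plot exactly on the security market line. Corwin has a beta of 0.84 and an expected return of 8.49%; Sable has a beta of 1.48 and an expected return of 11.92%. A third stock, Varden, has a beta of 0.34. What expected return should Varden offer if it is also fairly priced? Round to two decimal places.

MRP (SML slope) = (11.92% − 8.49%) / (1.48 − 0.84) = 3.43% / 0.64 = 5.3594%
R_f (intercept) = 8.49% − 0.84 × 5.3594% = 3.9881%
E(R_Varden) = R_f + β × MRP = 3.9881% + 0.34 × 5.3594% = 5.81%

5.81%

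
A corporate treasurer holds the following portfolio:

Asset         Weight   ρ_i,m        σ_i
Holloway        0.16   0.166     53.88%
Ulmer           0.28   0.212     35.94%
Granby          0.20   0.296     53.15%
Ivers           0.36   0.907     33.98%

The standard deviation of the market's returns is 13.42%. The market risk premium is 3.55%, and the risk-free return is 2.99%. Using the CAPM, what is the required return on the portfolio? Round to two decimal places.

β_Holloway = 0.166 × 53.88% / 13.42% = 0.6665
β_Ulmer = 0.212 × 35.94% / 13.42% = 0.5678
β_Granby = 0.296 × 53.15% / 13.42% = 1.1723
β_Ivers = 0.907 × 33.98% / 13.42% = 2.2966
β_P = Σ w_i β_i = 0.16×0.6665 + 0.28×0.5678 + 0.20×1.1723 + 0.36×2.2966 = 1.3269
E(R_P) = R_f + β_P × MRP = 2.99% + 1.3269 × 3.55% = 7.70%

7.70%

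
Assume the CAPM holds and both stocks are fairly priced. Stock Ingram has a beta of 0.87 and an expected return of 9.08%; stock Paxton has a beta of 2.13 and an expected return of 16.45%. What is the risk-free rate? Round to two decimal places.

3.99%

Both satisfy E(R) = R_f + β·MRP, so the slope of the SML is
MRP = (16.45% − 9.08%) / (2.13 − 0.87) = 7.37% / 1.26 = 5.8492%
R_f = E(R_Ingram) − β_Ingram·MRP = 9.08% − 0.87 × 5.8492% = 3.9912%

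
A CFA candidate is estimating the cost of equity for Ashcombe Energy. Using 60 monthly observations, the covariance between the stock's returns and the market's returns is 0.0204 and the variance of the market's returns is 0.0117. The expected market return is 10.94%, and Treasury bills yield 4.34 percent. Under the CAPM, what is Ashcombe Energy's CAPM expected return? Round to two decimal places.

β = Cov(R_i, R_m) / Var(R_m) = 0.0204 / 0.0117 = 1.7436
MRP = 10.94% − 4.34% = 6.60%
E(R) = R_f + β × MRP = 4.34% + 1.7436 × 6.60% = 15.85%

15.85%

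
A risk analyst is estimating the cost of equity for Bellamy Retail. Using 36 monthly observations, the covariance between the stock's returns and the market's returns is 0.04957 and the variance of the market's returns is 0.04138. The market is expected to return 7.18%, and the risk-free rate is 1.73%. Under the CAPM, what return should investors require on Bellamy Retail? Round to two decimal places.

β = Cov(R_i, R_m) / Var(R_m) = 0.04957 / 0.04138 = 1.1979
MRP = 7.18% − 1.73% = 5.45%
E(R) = R_f + β × MRP = 1.73% + 1.1979 × 5.45% = 8.26%

8.26%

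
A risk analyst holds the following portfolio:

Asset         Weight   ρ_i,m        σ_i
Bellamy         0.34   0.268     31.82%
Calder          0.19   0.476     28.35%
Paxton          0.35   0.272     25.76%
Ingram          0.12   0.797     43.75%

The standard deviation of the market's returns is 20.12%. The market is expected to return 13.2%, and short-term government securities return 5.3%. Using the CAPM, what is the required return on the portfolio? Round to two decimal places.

β_Bellamy = 0.268 × 31.82% / 20.12% = 0.4238
β_Calder = 0.476 × 28.35% / 20.12% = 0.6707
β_Paxton = 0.272 × 25.76% / 20.12% = 0.3482
β_Ingram = 0.797 × 43.75% / 20.12% = 1.7330
β_P = Σ w_i β_i = 0.34×0.4238 + 0.19×0.6707 + 0.35×0.3482 + 0.12×1.7330 = 0.6014
MRP = 13.2% − 5.3% = 7.90%
E(R_P) = R_f + β_P × MRP = 5.3% + 0.6014 × 7.9% = 10.05%

10.05%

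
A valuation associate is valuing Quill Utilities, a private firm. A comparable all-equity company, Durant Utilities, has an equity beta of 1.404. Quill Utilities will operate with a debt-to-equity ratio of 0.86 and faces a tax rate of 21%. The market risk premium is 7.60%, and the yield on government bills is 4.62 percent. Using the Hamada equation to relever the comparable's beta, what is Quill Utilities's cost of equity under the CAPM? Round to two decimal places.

22.54%

β_L = β_U × [1 + (1 − t)(D/E)] = 1.404 × [1 + (1 − 0.21) × 0.86]
    = 1.404 × [1 + 0.79 × 0.86] = 1.404 × 1.6794 = 2.3579
E(R) = R_f + β_L × MRP = 4.62% + 2.3579 × 7.60% = 22.54%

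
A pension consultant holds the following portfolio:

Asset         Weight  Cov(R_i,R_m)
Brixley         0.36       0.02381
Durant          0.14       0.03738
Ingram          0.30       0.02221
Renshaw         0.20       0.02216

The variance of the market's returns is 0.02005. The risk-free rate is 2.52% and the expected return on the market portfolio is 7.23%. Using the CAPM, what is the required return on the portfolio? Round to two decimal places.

β_Brixley = 0.02381 / 0.02005 = 1.1875
β_Durant = 0.03738 / 0.02005 = 1.8643
β_Ingram = 0.02221 / 0.02005 = 1.1077
β_Renshaw = 0.02216 / 0.02005 = 1.1052
β_P = Σ w_i β_i = 0.36×1.1875 + 0.14×1.8643 + 0.30×1.1077 + 0.20×1.1052 = 1.2419
MRP = 7.23% − 2.52% = 4.71%
E(R_P) = R_f + β_P × MRP = 2.52% + 1.2419 × 4.71% = 8.37%

8.37%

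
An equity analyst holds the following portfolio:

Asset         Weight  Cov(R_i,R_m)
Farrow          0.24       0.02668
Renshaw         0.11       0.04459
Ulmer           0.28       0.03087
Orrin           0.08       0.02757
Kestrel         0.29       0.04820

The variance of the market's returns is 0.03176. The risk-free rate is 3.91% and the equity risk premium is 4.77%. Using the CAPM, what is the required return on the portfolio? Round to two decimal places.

β_Farrow = 0.02668 / 0.03176 = 0.8401
β_Renshaw = 0.04459 / 0.03176 = 1.4040
β_Ulmer = 0.03087 / 0.03176 = 0.9720
β_Orrin = 0.02757 / 0.03176 = 0.8681
β_Kestrel = 0.04820 / 0.03176 = 1.5176
β_P = Σ w_i β_i = 0.24×0.8401 + 0.11×1.4040 + 0.28×0.9720 + 0.08×0.8681 + 0.29×1.5176 = 1.1378
E(R_P) = R_f + β_P × MRP = 3.91% + 1.1378 × 4.77% = 9.34%

9.34%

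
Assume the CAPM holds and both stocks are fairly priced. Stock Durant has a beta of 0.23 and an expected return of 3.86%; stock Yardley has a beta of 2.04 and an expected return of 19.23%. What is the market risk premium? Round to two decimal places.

8.49%

Both satisfy E(R) = R_f + β·MRP, so the slope of the SML is
MRP = (19.23% − 3.86%) / (2.04 − 0.23) = 15.37% / 1.81 = 8.4917%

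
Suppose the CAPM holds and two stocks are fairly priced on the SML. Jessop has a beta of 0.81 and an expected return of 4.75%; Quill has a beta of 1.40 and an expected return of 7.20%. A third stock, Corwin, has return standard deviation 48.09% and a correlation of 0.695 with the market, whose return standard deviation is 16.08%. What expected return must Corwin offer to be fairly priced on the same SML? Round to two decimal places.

MRP = (7.20% − 4.75%) / (1.40 − 0.81) = 4.1525%
R_f = 4.75% − 0.81 × 4.1525% = 1.3865%
β_Corwin = ρ·σ_i/σ_m = 0.695 × 48.09 / 16.08 = 2.0785
E(R_Corwin) = R_f + β × MRP = 1.3865% + 2.0785 × 4.1525% = 10.02%

10.02%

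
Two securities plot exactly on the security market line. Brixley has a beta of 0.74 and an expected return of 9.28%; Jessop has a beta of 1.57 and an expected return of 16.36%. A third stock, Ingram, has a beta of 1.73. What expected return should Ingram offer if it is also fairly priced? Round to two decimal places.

17.72%

MRP (SML slope) = (16.36% − 9.28%) / (1.57 − 0.74) = 7.08% / 0.83 = 8.5301%
R_f (intercept) = 9.28% − 0.74 × 8.5301% = 2.9677%
E(R_Ingram) = R_f + β × MRP = 2.9677% + 1.73 × 8.5301% = 17.72%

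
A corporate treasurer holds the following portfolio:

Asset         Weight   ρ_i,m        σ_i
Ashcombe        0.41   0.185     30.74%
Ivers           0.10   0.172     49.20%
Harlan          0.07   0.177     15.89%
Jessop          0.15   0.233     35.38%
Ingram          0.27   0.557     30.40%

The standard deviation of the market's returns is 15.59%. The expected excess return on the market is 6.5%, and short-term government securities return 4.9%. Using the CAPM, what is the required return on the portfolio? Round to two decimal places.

β_Ashcombe = 0.185 × 30.74% / 15.59% = 0.3648
β_Ivers = 0.172 × 49.20% / 15.59% = 0.5428
β_Harlan = 0.177 × 15.89% / 15.59% = 0.1804
β_Jessop = 0.233 × 35.38% / 15.59% = 0.5288
β_Ingram = 0.557 × 30.40% / 15.59% = 1.0861
β_P = Σ w_i β_i = 0.41×0.3648 + 0.10×0.5428 + 0.07×0.1804 + 0.15×0.5288 + 0.27×1.0861 = 0.5890
E(R_P) = R_f + β_P × MRP = 4.9% + 0.5890 × 6.5% = 8.73%

8.73%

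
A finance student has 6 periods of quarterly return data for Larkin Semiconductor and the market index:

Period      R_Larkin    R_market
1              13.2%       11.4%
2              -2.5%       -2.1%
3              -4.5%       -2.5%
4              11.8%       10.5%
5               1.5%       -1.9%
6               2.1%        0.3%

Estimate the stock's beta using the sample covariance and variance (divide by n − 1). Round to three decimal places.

1.087

Mean R_i = (13.2 − 2.5 − 4.5 + 11.8 + 1.5 + 2.1) / 6 = 3.6000%
Mean R_m = (11.4 − 2.1 − 2.5 + 10.5 − 1.9 + 0.3) / 6 = 2.6167%
Σ(R_i − R̄_i)(R_m − R̄_m) = 232.1400  ⇒  Cov = 232.1400 / 5 = 46.4280
Σ(R_m − R̄_m)² = 213.4883  ⇒  Var(R_m) = 213.4883 / 5 = 42.6977
β = Cov / Var(R_m) = 46.4280 / 42.6977 = 1.0874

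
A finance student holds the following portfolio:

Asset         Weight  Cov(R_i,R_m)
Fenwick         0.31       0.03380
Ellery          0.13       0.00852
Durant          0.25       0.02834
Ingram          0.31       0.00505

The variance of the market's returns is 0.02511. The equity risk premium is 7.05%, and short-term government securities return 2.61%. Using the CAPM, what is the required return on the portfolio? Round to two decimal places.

8.29%

β_Fenwick = 0.03380 / 0.02511 = 1.3461
β_Ellery = 0.00852 / 0.02511 = 0.3393
β_Durant = 0.02834 / 0.02511 = 1.1286
β_Ingram = 0.00505 / 0.02511 = 0.2011
β_P = Σ w_i β_i = 0.31×1.3461 + 0.13×0.3393 + 0.25×1.1286 + 0.31×0.2011 = 0.8059
E(R_P) = R_f + β_P × MRP = 2.61% + 0.8059 × 7.05% = 8.29%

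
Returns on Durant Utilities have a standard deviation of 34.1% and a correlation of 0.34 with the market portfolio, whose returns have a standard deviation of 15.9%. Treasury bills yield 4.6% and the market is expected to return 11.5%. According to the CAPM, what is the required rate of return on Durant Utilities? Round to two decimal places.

β = ρ × σ_i / σ_m = 0.34 × 34.1% / 15.9% = 0.7292
MRP = 11.5% − 4.6% = 6.90%
E(R) = 4.6% + 0.7292 × 6.9% = 9.63%

9.63%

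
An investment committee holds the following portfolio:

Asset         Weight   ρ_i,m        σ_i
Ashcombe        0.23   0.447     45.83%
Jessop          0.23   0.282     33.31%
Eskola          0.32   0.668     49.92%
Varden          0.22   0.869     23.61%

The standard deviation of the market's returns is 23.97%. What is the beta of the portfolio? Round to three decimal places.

β_Ashcombe = 0.447 × 45.83% / 23.97% = 0.8547
β_Jessop = 0.282 × 33.31% / 23.97% = 0.3919
β_Eskola = 0.668 × 49.92% / 23.97% = 1.3912
β_Varden = 0.869 × 23.61% / 23.97% = 0.8559
β_P = Σ w_i β_i = 0.23×0.8547 + 0.23×0.3919 + 0.32×1.3912 + 0.22×0.8559 = 0.9202

0.920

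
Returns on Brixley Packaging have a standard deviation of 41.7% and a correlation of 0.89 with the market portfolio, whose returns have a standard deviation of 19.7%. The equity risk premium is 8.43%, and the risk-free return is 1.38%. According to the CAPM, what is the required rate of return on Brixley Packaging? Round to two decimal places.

β = ρ × σ_i / σ_m = 0.89 × 41.7% / 19.7% = 1.8839
E(R) = 1.38% + 1.8839 × 8.43% = 17.26%

17.26%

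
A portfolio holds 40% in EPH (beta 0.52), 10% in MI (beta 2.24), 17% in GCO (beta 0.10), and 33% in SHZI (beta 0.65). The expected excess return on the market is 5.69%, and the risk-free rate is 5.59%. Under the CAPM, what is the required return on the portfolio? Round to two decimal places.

β_P = Σ w_i β_i = 0.40×0.52 + 0.10×2.24 + 0.17×0.10 + 0.33×0.65 = 0.6635
E(R_P) = R_f + β_P × MRP = 5.59% + 0.6635 × 5.69% = 9.37%

9.37%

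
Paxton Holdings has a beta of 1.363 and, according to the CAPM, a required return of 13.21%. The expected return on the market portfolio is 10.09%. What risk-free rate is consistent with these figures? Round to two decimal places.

E(R) = R_f + β(E(R_m) − R_f) = R_f(1 − β) + β·E(R_m)
13.21% = R_f × (1 − 1.363) + 1.363 × 10.09%
13.21% = R_f × -0.363 + 13.75267%
R_f = (13.21% − 13.75267%) / -0.363 = 1.49%

1.49%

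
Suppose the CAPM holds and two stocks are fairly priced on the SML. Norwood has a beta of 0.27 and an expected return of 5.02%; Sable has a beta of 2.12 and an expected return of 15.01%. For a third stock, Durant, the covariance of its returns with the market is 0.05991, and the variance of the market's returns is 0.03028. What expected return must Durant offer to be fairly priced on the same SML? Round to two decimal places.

14.25%

MRP = (15.01% − 5.02%) / (2.12 − 0.27) = 5.4000%
R_f = 5.02% − 0.27 × 5.4000% = 3.5620%
β_Durant = Cov / Var(R_m) = 0.05991 / 0.03028 = 1.9785
E(R_Durant) = R_f + β × MRP = 3.5620% + 1.9785 × 5.4000% = 14.25%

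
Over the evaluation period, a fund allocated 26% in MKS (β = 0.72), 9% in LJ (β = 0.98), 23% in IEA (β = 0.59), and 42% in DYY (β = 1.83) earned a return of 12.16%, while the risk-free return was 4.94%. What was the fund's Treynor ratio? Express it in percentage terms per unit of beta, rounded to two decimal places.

β_P = 0.26×0.72 + 0.09×0.98 + 0.23×0.59 + 0.42×1.83 = 1.1797
Treynor = (R_P − R_f) / β_P = (12.16% − 4.94%) / 1.1797 = 7.22% / 1.1797 = 6.12%

6.12%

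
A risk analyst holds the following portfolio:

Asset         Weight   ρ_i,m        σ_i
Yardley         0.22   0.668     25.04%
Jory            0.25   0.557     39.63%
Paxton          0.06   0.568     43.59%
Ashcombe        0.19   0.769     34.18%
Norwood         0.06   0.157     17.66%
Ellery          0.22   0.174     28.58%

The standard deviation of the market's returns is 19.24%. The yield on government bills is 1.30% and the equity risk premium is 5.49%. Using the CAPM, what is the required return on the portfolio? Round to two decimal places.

β_Yardley = 0.668 × 25.04% / 19.24% = 0.8694
β_Jory = 0.557 × 39.63% / 19.24% = 1.1473
β_Paxton = 0.568 × 43.59% / 19.24% = 1.2869
β_Ashcombe = 0.769 × 34.18% / 19.24% = 1.3661
β_Norwood = 0.157 × 17.66% / 19.24% = 0.1441
β_Ellery = 0.174 × 28.58% / 19.24% = 0.2585
β_P = Σ w_i β_i = 0.22×0.8694 + 0.25×1.1473 + 0.06×1.2869 + 0.19×1.3661 + 0.06×0.1441 + 0.22×0.2585 = 0.8804
E(R_P) = R_f + β_P × MRP = 1.30% + 0.8804 × 5.49% = 6.13%

6.13%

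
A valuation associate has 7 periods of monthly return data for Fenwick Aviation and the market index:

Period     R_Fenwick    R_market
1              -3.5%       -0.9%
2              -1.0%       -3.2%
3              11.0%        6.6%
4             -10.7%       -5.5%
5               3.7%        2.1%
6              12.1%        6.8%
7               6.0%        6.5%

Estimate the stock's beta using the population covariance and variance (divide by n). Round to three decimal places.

Mean R_i = (-3.5 − 1.0 + 11.0 − 10.7 + 3.7 + 12.1 + 6.0) / 7 = 2.5143%
Mean R_m = (-0.9 − 3.2 + 6.6 − 5.5 + 2.1 + 6.8 + 6.5) / 7 = 1.7714%
Σ(R_i − R̄_i)(R_m − R̄_m) = 235.6729  ⇒  Cov = 235.6729 / 7 = 33.6676
Σ(R_m − R̄_m)² = 155.7943  ⇒  Var(R_m) = 155.7943 / 7 = 22.2563
β = Cov / Var(R_m) = 33.6676 / 22.2563 = 1.5127

1.513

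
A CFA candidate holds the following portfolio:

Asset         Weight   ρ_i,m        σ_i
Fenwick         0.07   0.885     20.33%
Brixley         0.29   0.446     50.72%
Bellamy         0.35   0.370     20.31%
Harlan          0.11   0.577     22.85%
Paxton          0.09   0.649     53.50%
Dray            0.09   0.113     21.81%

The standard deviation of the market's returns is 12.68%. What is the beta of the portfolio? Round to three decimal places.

1.202

β_Fenwick = 0.885 × 20.33% / 12.68% = 1.4189
β_Brixley = 0.446 × 50.72% / 12.68% = 1.7840
β_Bellamy = 0.370 × 20.31% / 12.68% = 0.5926
β_Harlan = 0.577 × 22.85% / 12.68% = 1.0398
β_Paxton = 0.649 × 53.50% / 12.68% = 2.7383
β_Dray = 0.113 × 21.81% / 12.68% = 0.1944
β_P = Σ w_i β_i = 0.07×1.4189 + 0.29×1.7840 + 0.35×0.5926 + 0.11×1.0398 + 0.09×2.7383 + 0.09×0.1944 = 1.2024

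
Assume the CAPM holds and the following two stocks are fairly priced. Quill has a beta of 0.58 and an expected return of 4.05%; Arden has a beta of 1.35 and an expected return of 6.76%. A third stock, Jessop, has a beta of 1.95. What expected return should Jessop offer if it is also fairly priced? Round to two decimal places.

8.87%

MRP (SML slope) = (6.76% − 4.05%) / (1.35 − 0.58) = 2.71% / 0.77 = 3.5195%
R_f (intercept) = 4.05% − 0.58 × 3.5195% = 2.0087%
E(R_Jessop) = R_f + β × MRP = 2.0087% + 1.95 × 3.5195% = 8.87%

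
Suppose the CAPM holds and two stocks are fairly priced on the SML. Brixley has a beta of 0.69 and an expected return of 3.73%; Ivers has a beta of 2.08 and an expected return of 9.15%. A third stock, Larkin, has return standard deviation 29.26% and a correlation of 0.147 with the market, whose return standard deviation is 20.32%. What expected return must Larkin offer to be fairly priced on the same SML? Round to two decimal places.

1.86%

MRP = (9.15% − 3.73%) / (2.08 − 0.69) = 3.8993%
R_f = 3.73% − 0.69 × 3.8993% = 1.0395%
β_Larkin = ρ·σ_i/σ_m = 0.147 × 29.26 / 20.32 = 0.2117
E(R_Larkin) = R_f + β × MRP = 1.0395% + 0.2117 × 3.8993% = 1.86%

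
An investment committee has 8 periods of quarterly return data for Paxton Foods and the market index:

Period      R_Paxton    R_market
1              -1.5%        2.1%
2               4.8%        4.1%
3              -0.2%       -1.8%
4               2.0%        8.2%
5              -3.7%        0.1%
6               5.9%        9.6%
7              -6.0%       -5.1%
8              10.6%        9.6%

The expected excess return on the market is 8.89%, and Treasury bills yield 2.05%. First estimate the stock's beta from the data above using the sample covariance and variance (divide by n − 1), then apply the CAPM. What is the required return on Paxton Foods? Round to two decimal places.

Mean R_i = (-1.5 + 4.8 − 0.2 + 2.0 − 3.7 + 5.9 − 6.0 + 10.6) / 8 = 1.4875%
Mean R_m = (2.1 + 4.1 − 1.8 + 8.2 + 0.1 + 9.6 − 5.1 + 9.6) / 8 = 3.3500%
Σ(R_i − R̄_i)(R_m − R̄_m) = 182.0550  ⇒  Cov = 182.0550 / 7 = 26.0079
Σ(R_m − R̄_m)² = 212.2600  ⇒  Var(R_m) = 212.2600 / 7 = 30.3229
β = Cov / Var(R_m) = 26.0079 / 30.3229 = 0.8577
E(R) = R_f + β × MRP = 2.05% + 0.8577 × 8.89% = 9.67%

9.67%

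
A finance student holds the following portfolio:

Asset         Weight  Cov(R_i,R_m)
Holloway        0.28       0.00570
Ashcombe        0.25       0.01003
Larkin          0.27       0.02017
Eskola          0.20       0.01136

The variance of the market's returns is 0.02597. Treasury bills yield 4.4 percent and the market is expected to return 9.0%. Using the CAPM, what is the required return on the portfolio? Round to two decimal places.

6.49%

β_Holloway = 0.00570 / 0.02597 = 0.2195
β_Ashcombe = 0.01003 / 0.02597 = 0.3862
β_Larkin = 0.02017 / 0.02597 = 0.7767
β_Eskola = 0.01136 / 0.02597 = 0.4374
β_P = Σ w_i β_i = 0.28×0.2195 + 0.25×0.3862 + 0.27×0.7767 + 0.20×0.4374 = 0.4552
MRP = 9.0% − 4.4% = 4.60%
E(R_P) = R_f + β_P × MRP = 4.4% + 0.4552 × 4.6% = 6.49%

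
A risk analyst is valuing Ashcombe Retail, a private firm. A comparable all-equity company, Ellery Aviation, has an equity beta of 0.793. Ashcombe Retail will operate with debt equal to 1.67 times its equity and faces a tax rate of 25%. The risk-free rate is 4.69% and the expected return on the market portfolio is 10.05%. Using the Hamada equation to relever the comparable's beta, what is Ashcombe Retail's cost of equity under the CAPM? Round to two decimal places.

β_L = β_U × [1 + (1 − t)(D/E)] = 0.793 × [1 + (1 − 0.25) × 1.67]
    = 0.793 × [1 + 0.75 × 1.67] = 0.793 × 2.2525 = 1.7862
MRP = 10.05% − 4.69% = 5.36%
E(R) = R_f + β_L × MRP = 4.69% + 1.7862 × 5.36% = 14.26%

14.26%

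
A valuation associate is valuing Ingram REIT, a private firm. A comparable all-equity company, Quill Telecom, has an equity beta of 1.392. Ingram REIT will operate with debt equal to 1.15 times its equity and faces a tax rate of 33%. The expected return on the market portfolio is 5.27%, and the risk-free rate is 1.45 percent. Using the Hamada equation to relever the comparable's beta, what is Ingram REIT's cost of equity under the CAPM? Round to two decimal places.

β_L = β_U × [1 + (1 − t)(D/E)] = 1.392 × [1 + (1 − 0.33) × 1.15]
    = 1.392 × [1 + 0.67 × 1.15] = 1.392 × 1.7705 = 2.4645
MRP = 5.27% − 1.45% = 3.82%
E(R) = R_f + β_L × MRP = 1.45% + 2.4645 × 3.82% = 10.86%

10.86%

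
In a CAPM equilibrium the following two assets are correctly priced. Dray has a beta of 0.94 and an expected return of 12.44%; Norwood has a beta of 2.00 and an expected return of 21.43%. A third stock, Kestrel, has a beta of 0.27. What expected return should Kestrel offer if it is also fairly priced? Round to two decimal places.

MRP (SML slope) = (21.43% − 12.44%) / (2.00 − 0.94) = 8.99% / 1.06 = 8.4811%
R_f (intercept) = 12.44% − 0.94 × 8.4811% = 4.4678%
E(R_Kestrel) = R_f + β × MRP = 4.4678% + 0.27 × 8.4811% = 6.76%

6.76%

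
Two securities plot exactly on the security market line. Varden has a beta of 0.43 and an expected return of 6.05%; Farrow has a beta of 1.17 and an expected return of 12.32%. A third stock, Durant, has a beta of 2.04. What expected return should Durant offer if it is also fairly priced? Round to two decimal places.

MRP (SML slope) = (12.32% − 6.05%) / (1.17 − 0.43) = 6.27% / 0.74 = 8.4730%
R_f (intercept) = 6.05% − 0.43 × 8.4730% = 2.4066%
E(R_Durant) = R_f + β × MRP = 2.4066% + 2.04 × 8.4730% = 19.69%

19.69%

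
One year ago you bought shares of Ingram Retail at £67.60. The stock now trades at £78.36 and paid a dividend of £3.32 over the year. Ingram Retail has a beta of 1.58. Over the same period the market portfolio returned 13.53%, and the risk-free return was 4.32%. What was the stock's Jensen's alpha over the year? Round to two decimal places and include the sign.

+1.96%

Realised HPR = (P1 + D1 − P0) / P0 = (78.36 + 3.32 − 67.60) / 67.60 = 14.08 / 67.60 = 20.8284%
MRP = 13.53% − 4.32% = 9.21%
CAPM required = R_f + β·MRP = 4.32% + 1.58 × 9.21% = 18.8718%
α = realised − required = 20.8284% − 18.8718% = +1.96%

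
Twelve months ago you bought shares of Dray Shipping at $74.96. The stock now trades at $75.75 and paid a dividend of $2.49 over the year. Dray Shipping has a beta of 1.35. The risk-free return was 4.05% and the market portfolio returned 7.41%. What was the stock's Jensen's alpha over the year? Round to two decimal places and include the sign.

Realised HPR = (P1 + D1 − P0) / P0 = (75.75 + 2.49 − 74.96) / 74.96 = 3.28 / 74.96 = 4.3757%
MRP = 7.41% − 4.05% = 3.36%
CAPM required = R_f + β·MRP = 4.05% + 1.35 × 3.36% = 8.5860%
α = realised − required = 4.3757% − 8.5860% = -4.21%

-4.21%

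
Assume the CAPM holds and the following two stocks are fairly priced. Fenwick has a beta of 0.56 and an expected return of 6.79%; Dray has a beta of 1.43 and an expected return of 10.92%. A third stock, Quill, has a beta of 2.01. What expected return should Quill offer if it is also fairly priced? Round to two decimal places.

MRP (SML slope) = (10.92% − 6.79%) / (1.43 − 0.56) = 4.13% / 0.87 = 4.7471%
R_f (intercept) = 6.79% − 0.56 × 4.7471% = 4.1316%
E(R_Quill) = R_f + β × MRP = 4.1316% + 2.01 × 4.7471% = 13.67%

13.67%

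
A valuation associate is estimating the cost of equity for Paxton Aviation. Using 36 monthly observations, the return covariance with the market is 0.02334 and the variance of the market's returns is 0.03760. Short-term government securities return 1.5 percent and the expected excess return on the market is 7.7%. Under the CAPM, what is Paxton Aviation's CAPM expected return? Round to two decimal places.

β = Cov(R_i, R_m) / Var(R_m) = 0.02334 / 0.03760 = 0.6207
E(R) = R_f + β × MRP = 1.5% + 0.6207 × 7.7% = 6.28%

6.28%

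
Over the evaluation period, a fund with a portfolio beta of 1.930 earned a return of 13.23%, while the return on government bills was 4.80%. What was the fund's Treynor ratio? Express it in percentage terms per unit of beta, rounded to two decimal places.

Treynor = (R_P − R_f) / β_P = (13.23% − 4.80%) / 1.9300 = 8.43% / 1.9300 = 4.37%

4.37%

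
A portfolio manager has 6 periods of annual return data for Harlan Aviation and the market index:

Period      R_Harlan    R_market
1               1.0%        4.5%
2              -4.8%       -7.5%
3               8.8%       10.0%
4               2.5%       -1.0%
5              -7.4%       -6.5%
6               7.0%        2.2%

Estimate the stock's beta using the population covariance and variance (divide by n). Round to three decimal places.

0.837

Mean R_i = (1.0 − 4.8 + 8.8 + 2.5 − 7.4 + 7.0) / 6 = 1.1833%
Mean R_m = (4.5 − 7.5 + 10.0 − 1.0 − 6.5 + 2.2) / 6 = 0.2833%
Σ(R_i − R̄_i)(R_m − R̄_m) = 187.4883  ⇒  Cov = 187.4883 / 6 = 31.2481
Σ(R_m − R̄_m)² = 224.1083  ⇒  Var(R_m) = 224.1083 / 6 = 37.3514
β = Cov / Var(R_m) = 31.2481 / 37.3514 = 0.8366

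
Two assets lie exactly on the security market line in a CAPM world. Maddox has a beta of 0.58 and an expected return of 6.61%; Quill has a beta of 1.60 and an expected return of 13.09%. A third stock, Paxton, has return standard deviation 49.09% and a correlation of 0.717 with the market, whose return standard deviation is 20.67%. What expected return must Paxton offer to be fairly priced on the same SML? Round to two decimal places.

MRP = (13.09% − 6.61%) / (1.60 − 0.58) = 6.3529%
R_f = 6.61% − 0.58 × 6.3529% = 2.9253%
β_Paxton = ρ·σ_i/σ_m = 0.717 × 49.09 / 20.67 = 1.7028
E(R_Paxton) = R_f + β × MRP = 2.9253% + 1.7028 × 6.3529% = 13.74%

13.74%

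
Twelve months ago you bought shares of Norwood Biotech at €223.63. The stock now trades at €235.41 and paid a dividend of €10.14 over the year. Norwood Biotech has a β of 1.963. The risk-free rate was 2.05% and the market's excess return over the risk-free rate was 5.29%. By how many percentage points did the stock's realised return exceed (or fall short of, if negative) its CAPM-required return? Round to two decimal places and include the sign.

Realised HPR = (P1 + D1 − P0) / P0 = (235.41 + 10.14 − 223.63) / 223.63 = 21.92 / 223.63 = 9.8019%
CAPM required = R_f + β·MRP = 2.05% + 1.963 × 5.29% = 12.43427%
α = realised − required = 9.8019% − 12.43427% = -2.63%

-2.63%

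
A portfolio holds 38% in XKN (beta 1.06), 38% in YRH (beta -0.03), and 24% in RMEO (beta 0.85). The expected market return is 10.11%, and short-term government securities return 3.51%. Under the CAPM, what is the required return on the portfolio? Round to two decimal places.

β_P = Σ w_i β_i = 0.38×1.06 + 0.38×-0.03 + 0.24×0.85 = 0.5954
MRP = 10.11% − 3.51% = 6.60%
E(R_P) = R_f + β_P × MRP = 3.51% + 0.5954 × 6.60% = 7.44%

7.44%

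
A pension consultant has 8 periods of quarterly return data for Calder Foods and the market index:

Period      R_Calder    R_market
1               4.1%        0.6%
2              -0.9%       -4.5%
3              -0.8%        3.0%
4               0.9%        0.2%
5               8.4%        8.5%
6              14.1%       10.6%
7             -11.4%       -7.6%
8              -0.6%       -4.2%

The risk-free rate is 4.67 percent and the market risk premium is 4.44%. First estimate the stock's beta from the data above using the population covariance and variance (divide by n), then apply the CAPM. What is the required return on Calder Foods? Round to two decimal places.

9.40%

Mean R_i = (4.1 − 0.9 − 0.8 + 0.9 + 8.4 + 14.1 − 11.4 − 0.6) / 8 = 1.7250%
Mean R_m = (0.6 − 4.5 + 3.0 + 0.2 + 8.5 + 10.6 − 7.6 − 4.2) / 8 = 0.8250%
Σ(R_i − R̄_i)(R_m − R̄_m) = 302.9250  ⇒  Cov = 302.9250 / 8 = 37.8656
Σ(R_m − R̄_m)² = 284.2150  ⇒  Var(R_m) = 284.2150 / 8 = 35.5269
β = Cov / Var(R_m) = 37.8656 / 35.5269 = 1.0658
E(R) = R_f + β × MRP = 4.67% + 1.0658 × 4.44% = 9.40%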